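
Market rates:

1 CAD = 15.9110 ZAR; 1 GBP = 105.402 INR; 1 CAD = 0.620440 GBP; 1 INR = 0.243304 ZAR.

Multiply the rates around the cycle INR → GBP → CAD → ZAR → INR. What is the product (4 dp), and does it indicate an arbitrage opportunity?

Around INR → GBP → CAD → ZAR → INR: 1 ÷ 105.402 ÷ 0.620440 × 15.9110 ÷ 0.243304 = 0.999999
Product ≈ 1 (deviation 0.000%, within rounding noise).

1.0000 (no arbitrage)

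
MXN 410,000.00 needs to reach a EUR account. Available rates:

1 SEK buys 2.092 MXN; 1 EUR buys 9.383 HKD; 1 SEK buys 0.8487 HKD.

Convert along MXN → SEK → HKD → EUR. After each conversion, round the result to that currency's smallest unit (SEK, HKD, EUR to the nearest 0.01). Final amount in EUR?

EUR 17,726.98

MXN 410,000.00 ÷ 2.092 = SEK 195,984.70
SEK 195,984.70 × 0.8487 = HKD 166,332.21
HKD 166,332.21 ÷ 9.383 = EUR 17,726.98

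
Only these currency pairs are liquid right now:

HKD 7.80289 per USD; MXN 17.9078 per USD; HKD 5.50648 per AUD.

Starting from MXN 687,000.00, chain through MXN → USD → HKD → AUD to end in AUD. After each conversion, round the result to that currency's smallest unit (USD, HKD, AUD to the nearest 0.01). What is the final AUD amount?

MXN 687,000.00 ÷ 17.9078 = USD 38,363.17
USD 38,363.17 × 7.80289 = HKD 299,343.60
HKD 299,343.60 ÷ 5.50648 = AUD 54,362.06

AUD 54,362.06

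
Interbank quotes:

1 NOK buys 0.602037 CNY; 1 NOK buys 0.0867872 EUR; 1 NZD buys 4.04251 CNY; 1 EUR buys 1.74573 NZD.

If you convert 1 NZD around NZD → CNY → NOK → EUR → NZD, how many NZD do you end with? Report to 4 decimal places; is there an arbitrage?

1.0173 (arbitrage exists)

Around NZD → CNY → NOK → EUR → NZD: 1 × 4.04251 ÷ 0.602037 × 0.0867872 × 1.74573 = 1.017327
Product > 1; profitable direction is NZD → CNY → NOK → EUR → NZD.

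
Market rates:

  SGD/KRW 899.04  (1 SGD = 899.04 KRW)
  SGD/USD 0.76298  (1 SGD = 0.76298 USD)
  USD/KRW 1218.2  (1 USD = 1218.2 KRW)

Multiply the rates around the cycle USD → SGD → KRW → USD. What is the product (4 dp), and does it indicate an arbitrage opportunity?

Around USD → SGD → KRW → USD: 1 ÷ 0.76298 × 899.04 ÷ 1218.2 = 0.967269
Product < 1; profitable direction is USD → KRW → SGD → USD.

0.9673 (arbitrage exists)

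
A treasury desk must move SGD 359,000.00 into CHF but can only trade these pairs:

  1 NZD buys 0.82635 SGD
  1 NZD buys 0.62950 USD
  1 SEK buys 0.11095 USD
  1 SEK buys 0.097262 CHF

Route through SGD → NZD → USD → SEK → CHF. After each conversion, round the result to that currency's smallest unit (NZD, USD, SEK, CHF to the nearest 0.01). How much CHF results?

SGD 359,000.00 ÷ 0.82635 = NZD 434,440.61
NZD 434,440.61 × 0.62950 = USD 273,480.36
USD 273,480.36 ÷ 0.11095 = SEK 2,464,897.34
SEK 2,464,897.34 × 0.097262 = CHF 239,740.85

CHF 239,740.85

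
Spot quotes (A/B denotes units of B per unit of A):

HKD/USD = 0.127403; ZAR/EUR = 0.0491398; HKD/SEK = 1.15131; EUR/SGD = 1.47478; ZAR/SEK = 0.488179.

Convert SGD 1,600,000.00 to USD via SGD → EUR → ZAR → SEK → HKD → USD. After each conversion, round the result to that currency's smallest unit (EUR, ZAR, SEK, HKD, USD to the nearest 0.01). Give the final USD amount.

USD 1,192,685.20

SGD 1,600,000.00 ÷ 1.47478 = EUR 1,084,907.58
EUR 1,084,907.58 ÷ 0.0491398 = ZAR 22,077,981.19
ZAR 22,077,981.19 × 0.488179 = SEK 10,778,006.78
SEK 10,778,006.78 ÷ 1.15131 = HKD 9,361,515.82
HKD 9,361,515.82 × 0.127403 = USD 1,192,685.20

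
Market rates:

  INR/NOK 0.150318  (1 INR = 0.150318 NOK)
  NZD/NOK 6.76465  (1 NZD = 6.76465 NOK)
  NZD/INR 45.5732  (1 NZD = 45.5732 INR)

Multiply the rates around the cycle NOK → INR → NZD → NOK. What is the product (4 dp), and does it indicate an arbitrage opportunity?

0.9875 (arbitrage exists)

Around NOK → INR → NZD → NOK: 1 ÷ 0.150318 ÷ 45.5732 × 6.76465 = 0.987472
Product < 1; profitable direction is NOK → NZD → INR → NOK.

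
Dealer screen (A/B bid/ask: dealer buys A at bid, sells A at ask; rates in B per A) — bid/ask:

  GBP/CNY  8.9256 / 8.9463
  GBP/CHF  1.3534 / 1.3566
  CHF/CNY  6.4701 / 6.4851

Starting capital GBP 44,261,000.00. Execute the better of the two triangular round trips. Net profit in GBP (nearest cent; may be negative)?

Best loop GBP → CNY → CHF → GBP:
GBP 44,261,000.00 × 8.9256 (sell GBP at bid) = CNY 395,055,981.60
CNY 395,055,981.60 ÷ 6.4851 (buy CHF at ask) = CHF 60,917,484.94
CHF 60,917,484.94 ÷ 1.3566 (buy GBP at ask) = GBP 44,904,529.66

Net profit: GBP 643,529.66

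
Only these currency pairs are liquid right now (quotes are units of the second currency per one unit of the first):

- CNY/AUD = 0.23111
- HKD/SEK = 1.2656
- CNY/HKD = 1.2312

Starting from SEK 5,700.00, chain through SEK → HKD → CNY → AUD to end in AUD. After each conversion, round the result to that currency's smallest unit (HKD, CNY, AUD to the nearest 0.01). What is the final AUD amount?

AUD 845.41

SEK 5,700.00 ÷ 1.2656 = HKD 4,503.79
HKD 4,503.79 ÷ 1.2312 = CNY 3,658.05
CNY 3,658.05 × 0.23111 = AUD 845.41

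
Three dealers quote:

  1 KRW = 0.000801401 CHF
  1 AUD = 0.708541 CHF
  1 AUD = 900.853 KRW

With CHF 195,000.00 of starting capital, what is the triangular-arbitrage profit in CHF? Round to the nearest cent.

Profitable loop is CHF → AUD → KRW → CHF:
CHF 195,000.00 ÷ 0.708541 = AUD 275,213.43
AUD 275,213.43 × 900.853 = KRW 247,926,845
KRW 247,926,845 × 0.000801401 = CHF 198,688.82
Profit = CHF 198,688.82 − CHF 195,000.00

Profit: CHF 3,688.82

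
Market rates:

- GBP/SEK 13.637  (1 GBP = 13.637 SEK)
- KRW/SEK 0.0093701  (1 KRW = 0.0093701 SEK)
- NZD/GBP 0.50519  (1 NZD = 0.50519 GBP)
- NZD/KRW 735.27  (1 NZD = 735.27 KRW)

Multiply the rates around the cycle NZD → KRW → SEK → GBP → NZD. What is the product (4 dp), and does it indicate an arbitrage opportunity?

Around NZD → KRW → SEK → GBP → NZD: 1 × 735.27 × 0.0093701 ÷ 13.637 ÷ 0.50519 = 1.000040
Product ≈ 1 (deviation 0.004%, within rounding noise).

1.0000 (no arbitrage)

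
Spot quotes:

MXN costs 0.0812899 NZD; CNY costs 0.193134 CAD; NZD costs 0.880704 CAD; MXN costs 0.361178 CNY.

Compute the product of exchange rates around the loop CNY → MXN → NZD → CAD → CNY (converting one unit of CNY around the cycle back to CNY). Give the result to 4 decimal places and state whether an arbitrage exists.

1.0263 (arbitrage exists)

Around CNY → MXN → NZD → CAD → CNY: 1 ÷ 0.361178 × 0.0812899 × 0.880704 ÷ 0.193134 = 1.026329
Product > 1; profitable direction is CNY → MXN → NZD → CAD → CNY.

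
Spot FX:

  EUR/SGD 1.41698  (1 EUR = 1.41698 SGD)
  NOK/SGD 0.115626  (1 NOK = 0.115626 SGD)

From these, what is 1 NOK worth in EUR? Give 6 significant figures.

NOK/EUR = 0.0816003

1 NOK × 0.115626 = 0.115626 SGD
0.115626 SGD ÷ 1.41698 = 0.0816003 EUR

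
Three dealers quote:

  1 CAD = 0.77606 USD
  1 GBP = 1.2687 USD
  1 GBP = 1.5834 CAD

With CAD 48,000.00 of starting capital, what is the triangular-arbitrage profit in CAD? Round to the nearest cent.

Profit: CAD 1,558.05

Profitable loop is CAD → GBP → USD → CAD:
CAD 48,000.00 ÷ 1.5834 = GBP 30,314.51
GBP 30,314.51 × 1.2687 = USD 38,460.02
USD 38,460.02 ÷ 0.77606 = CAD 49,558.05
Profit = CAD 49,558.05 − CAD 48,000.00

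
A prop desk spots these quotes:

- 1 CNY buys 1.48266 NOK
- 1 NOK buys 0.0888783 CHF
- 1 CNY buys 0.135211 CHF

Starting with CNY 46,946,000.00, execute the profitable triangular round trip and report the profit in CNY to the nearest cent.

Profit: CNY 1,223,629.84

Profitable loop is CNY → CHF → NOK → CNY:
CNY 46,946,000.00 × 0.135211 = CHF 6,347,615.61
CHF 6,347,615.61 ÷ 0.0888783 = NOK 71,419,183.38
NOK 71,419,183.38 ÷ 1.48266 = CNY 48,169,629.84
Profit = CNY 48,169,629.84 − CNY 46,946,000.00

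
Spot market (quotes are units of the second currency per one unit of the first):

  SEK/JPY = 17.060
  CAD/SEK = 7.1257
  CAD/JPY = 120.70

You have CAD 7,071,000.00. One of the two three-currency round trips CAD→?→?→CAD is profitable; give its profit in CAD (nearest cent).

Profit: CAD 50,641.83

Profitable loop is CAD → SEK → JPY → CAD:
CAD 7,071,000.00 × 7.1257 = SEK 50,385,824.70
SEK 50,385,824.70 × 17.060 = JPY 859,582,169
JPY 859,582,169 ÷ 120.70 = CAD 7,121,641.83
Profit = CAD 7,121,641.83 − CAD 7,071,000.00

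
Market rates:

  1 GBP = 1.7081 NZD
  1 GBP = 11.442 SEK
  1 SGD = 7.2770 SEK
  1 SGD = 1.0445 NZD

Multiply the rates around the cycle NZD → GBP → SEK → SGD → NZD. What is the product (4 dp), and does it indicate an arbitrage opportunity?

0.9615 (arbitrage exists)

Around NZD → GBP → SEK → SGD → NZD: 1 ÷ 1.7081 × 11.442 ÷ 7.2770 × 1.0445 = 0.961490
Product < 1; profitable direction is NZD → SGD → SEK → GBP → NZD.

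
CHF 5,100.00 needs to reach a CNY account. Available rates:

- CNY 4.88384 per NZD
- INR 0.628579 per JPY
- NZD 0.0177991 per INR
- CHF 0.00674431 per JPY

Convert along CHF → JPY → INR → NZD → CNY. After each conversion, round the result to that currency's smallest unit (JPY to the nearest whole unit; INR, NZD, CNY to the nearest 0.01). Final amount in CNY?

CHF 5,100.00 ÷ 0.00674431 = JPY 756,193
JPY 756,193 × 0.628579 = INR 475,327.04
INR 475,327.04 × 0.0177991 = NZD 8,460.39
NZD 8,460.39 × 4.88384 = CNY 41,319.19

CNY 41,319.19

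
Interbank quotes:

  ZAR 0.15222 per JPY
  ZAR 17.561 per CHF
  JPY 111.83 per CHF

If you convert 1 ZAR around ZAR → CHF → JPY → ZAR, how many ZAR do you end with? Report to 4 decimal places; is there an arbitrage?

Around ZAR → CHF → JPY → ZAR: 1 ÷ 17.561 × 111.83 × 0.15222 = 0.969350
Product < 1; profitable direction is ZAR → JPY → CHF → ZAR.

0.9694 (arbitrage exists)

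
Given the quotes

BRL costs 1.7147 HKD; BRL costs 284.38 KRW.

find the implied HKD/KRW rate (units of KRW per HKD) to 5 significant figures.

HKD/KRW = 165.85

1 HKD ÷ 1.7147 = 0.583192 BRL
0.583192 BRL × 284.38 = 165.848 KRW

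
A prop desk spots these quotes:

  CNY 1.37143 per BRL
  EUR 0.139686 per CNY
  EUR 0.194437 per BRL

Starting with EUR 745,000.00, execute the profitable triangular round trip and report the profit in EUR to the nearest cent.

Profitable loop is EUR → CNY → BRL → EUR:
EUR 745,000.00 ÷ 0.139686 = CNY 5,333,390.60
CNY 5,333,390.60 ÷ 1.37143 = BRL 3,888,926.60
BRL 3,888,926.60 × 0.194437 = EUR 756,151.22
Profit = EUR 756,151.22 − EUR 745,000.00

Profit: EUR 11,151.22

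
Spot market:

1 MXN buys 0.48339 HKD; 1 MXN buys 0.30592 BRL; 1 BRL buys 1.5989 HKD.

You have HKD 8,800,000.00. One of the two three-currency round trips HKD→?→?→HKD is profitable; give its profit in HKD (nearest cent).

Profitable loop is HKD → MXN → BRL → HKD:
HKD 8,800,000.00 ÷ 0.48339 = MXN 18,204,762.20
MXN 18,204,762.20 × 0.30592 = BRL 5,569,200.85
BRL 5,569,200.85 × 1.5989 = HKD 8,904,595.24
Profit = HKD 8,904,595.24 − HKD 8,800,000.00

Profit: HKD 104,595.24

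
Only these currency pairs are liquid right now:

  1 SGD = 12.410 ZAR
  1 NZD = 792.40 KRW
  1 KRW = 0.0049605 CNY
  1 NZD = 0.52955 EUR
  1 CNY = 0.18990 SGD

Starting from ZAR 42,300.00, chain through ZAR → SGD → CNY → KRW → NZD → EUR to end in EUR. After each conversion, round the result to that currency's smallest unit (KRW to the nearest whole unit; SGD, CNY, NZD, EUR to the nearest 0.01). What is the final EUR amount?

EUR 2,418.13

ZAR 42,300.00 ÷ 12.410 = SGD 3,408.54
SGD 3,408.54 ÷ 0.18990 = CNY 17,949.13
CNY 17,949.13 ÷ 0.0049605 = KRW 3,618,411
KRW 3,618,411 ÷ 792.40 = NZD 4,566.39
NZD 4,566.39 × 0.52955 = EUR 2,418.13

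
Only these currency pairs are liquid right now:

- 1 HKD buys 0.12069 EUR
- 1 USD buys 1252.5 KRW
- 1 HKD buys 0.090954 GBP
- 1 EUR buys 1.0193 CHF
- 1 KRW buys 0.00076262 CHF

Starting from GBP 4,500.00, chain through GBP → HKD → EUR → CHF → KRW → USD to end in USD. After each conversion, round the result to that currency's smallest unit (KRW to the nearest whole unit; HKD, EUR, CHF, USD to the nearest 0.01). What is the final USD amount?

USD 6,372.03

GBP 4,500.00 ÷ 0.090954 = HKD 49,475.56
HKD 49,475.56 × 0.12069 = EUR 5,971.21
EUR 5,971.21 × 1.0193 = CHF 6,086.45
CHF 6,086.45 ÷ 0.00076262 = KRW 7,980,973
KRW 7,980,973 ÷ 1252.5 = USD 6,372.03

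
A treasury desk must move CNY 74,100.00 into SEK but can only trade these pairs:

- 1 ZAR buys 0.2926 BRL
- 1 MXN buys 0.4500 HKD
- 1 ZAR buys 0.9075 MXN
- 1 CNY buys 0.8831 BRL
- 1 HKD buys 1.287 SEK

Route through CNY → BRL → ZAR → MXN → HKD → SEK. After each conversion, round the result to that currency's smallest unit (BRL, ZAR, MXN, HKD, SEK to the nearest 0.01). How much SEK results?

SEK 117,541.57

CNY 74,100.00 × 0.8831 = BRL 65,437.71
BRL 65,437.71 ÷ 0.2926 = ZAR 223,642.21
ZAR 223,642.21 × 0.9075 = MXN 202,955.31
MXN 202,955.31 × 0.4500 = HKD 91,329.89
HKD 91,329.89 × 1.287 = SEK 117,541.57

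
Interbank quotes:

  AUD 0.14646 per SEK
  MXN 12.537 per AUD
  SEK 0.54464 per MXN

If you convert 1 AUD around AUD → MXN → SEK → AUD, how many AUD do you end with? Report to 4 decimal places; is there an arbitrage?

1.0001 (no arbitrage)

Around AUD → MXN → SEK → AUD: 1 × 12.537 × 0.54464 × 0.14646 = 1.000051
Product ≈ 1 (deviation 0.005%, within rounding noise).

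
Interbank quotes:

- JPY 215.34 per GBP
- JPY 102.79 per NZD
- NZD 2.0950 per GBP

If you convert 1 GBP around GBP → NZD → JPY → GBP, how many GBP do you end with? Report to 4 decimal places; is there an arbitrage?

1.0000 (no arbitrage)

Around GBP → NZD → JPY → GBP: 1 × 2.0950 × 102.79 ÷ 215.34 = 1.000023
Product ≈ 1 (deviation 0.002%, within rounding noise).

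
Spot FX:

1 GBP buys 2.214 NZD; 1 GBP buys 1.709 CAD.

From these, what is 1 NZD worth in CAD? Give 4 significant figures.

1 NZD ÷ 2.214 = 0.451671 GBP
0.451671 GBP × 1.709 = 0.771906 CAD

NZD/CAD = 0.7719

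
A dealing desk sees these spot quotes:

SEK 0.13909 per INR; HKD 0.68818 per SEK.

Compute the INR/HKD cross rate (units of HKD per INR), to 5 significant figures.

INR/HKD = 0.095719

1 INR × 0.13909 = 0.13909 SEK
0.13909 SEK × 0.68818 = 0.095719 HKD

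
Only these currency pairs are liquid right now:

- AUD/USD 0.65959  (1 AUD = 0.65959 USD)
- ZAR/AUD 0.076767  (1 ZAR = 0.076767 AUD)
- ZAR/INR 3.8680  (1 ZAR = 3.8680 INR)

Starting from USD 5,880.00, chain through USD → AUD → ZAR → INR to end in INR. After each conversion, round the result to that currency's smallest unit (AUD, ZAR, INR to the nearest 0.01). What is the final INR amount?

INR 449,174.63

USD 5,880.00 ÷ 0.65959 = AUD 8,914.63
AUD 8,914.63 ÷ 0.076767 = ZAR 116,125.81
ZAR 116,125.81 × 3.8680 = INR 449,174.63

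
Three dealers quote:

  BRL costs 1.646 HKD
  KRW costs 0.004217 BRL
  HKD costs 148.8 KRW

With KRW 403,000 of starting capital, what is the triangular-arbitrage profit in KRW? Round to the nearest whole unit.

Profitable loop is KRW → BRL → HKD → KRW:
KRW 403,000 × 0.004217 = BRL 1,699.45
BRL 1,699.45 × 1.646 = HKD 2,797.30
HKD 2,797.30 × 148.8 = KRW 416,238
Profit = KRW 416,238 − KRW 403,000

Profit: KRW 13,238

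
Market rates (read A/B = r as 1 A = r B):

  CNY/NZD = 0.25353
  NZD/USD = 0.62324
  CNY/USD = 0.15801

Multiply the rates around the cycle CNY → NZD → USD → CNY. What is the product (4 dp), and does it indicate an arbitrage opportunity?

Around CNY → NZD → USD → CNY: 1 × 0.25353 × 0.62324 ÷ 0.15801 = 1.000000
Product ≈ 1 (deviation 0.000%, within rounding noise).

1.0000 (no arbitrage)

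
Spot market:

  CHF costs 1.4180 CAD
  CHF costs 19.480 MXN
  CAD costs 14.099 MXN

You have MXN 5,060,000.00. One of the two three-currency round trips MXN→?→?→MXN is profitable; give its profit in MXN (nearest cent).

Profitable loop is MXN → CHF → CAD → MXN:
MXN 5,060,000.00 ÷ 19.480 = CHF 259,753.59
CHF 259,753.59 × 1.4180 = CAD 368,330.60
CAD 368,330.60 × 14.099 = MXN 5,193,093.07
Profit = MXN 5,193,093.07 − MXN 5,060,000.00

Profit: MXN 133,093.07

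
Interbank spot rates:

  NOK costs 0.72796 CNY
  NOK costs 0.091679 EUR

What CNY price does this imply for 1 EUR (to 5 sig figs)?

EUR/CNY = 7.9403

1 EUR ÷ 0.091679 = 10.9076 NOK
10.9076 NOK × 0.72796 = 7.94031 CNY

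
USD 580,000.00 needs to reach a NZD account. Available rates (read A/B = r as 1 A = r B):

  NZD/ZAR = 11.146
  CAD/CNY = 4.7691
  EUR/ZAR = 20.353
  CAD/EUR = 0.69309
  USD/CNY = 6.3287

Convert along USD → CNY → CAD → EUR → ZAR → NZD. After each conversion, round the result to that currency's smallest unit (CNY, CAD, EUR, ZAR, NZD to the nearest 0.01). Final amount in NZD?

NZD 974,103.49

USD 580,000.00 × 6.3287 = CNY 3,670,646.00
CNY 3,670,646.00 ÷ 4.7691 = CAD 769,672.68
CAD 769,672.68 × 0.69309 = EUR 533,452.44
EUR 533,452.44 × 20.353 = ZAR 10,857,357.51
ZAR 10,857,357.51 ÷ 11.146 = NZD 974,103.49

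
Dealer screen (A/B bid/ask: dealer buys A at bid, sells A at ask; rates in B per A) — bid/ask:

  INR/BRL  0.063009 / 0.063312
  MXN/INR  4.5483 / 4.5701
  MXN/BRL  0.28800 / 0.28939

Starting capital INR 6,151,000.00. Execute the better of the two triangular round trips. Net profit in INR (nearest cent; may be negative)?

Net result: INR -28,532.64 (no profitable arbitrage after spreads)

Best loop INR → MXN → BRL → INR:
INR 6,151,000.00 ÷ 4.5701 (buy MXN at ask) = MXN 1,345,922.41
MXN 1,345,922.41 × 0.28800 (sell MXN at bid) = BRL 387,625.65
BRL 387,625.65 ÷ 0.063312 (buy INR at ask) = INR 6,122,467.36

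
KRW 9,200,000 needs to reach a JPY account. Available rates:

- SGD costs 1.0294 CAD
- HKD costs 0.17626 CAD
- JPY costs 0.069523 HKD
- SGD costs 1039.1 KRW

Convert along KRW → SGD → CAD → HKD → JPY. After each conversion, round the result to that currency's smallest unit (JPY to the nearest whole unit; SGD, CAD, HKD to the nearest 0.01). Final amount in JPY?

JPY 743,759

KRW 9,200,000 ÷ 1039.1 = SGD 8,853.82
SGD 8,853.82 × 1.0294 = CAD 9,114.12
CAD 9,114.12 ÷ 0.17626 = HKD 51,708.39
HKD 51,708.39 ÷ 0.069523 = JPY 743,759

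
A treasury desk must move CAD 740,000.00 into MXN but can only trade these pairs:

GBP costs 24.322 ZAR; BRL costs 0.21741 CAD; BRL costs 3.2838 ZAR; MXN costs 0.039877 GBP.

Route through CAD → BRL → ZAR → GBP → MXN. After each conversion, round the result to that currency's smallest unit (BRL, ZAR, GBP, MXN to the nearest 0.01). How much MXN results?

CAD 740,000.00 ÷ 0.21741 = BRL 3,403,707.28
BRL 3,403,707.28 × 3.2838 = ZAR 11,177,093.97
ZAR 11,177,093.97 ÷ 24.322 = GBP 459,546.66
GBP 459,546.66 ÷ 0.039877 = MXN 11,524,103.12

MXN 11,524,103.12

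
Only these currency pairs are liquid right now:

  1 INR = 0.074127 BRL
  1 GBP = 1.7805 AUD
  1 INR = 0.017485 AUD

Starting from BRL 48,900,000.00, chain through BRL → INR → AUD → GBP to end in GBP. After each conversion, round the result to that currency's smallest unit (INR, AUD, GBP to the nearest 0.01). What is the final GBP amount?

GBP 6,478,225.98

BRL 48,900,000.00 ÷ 0.074127 = INR 659,678,659.60
INR 659,678,659.60 × 0.017485 = AUD 11,534,481.36
AUD 11,534,481.36 ÷ 1.7805 = GBP 6,478,225.98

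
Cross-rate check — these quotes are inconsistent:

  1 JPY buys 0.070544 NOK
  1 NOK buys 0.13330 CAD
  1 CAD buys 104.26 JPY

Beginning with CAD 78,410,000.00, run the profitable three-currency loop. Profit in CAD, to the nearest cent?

Profit: CAD 1,566,704.06

Profitable loop is CAD → NOK → JPY → CAD:
CAD 78,410,000.00 ÷ 0.13330 = NOK 588,222,055.51
NOK 588,222,055.51 ÷ 0.070544 = JPY 8,338,371,166
JPY 8,338,371,166 ÷ 104.26 = CAD 79,976,704.06
Profit = CAD 79,976,704.06 − CAD 78,410,000.00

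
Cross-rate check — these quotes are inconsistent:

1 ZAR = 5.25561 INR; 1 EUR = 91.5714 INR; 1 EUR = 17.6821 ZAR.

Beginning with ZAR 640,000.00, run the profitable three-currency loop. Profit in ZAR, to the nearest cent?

Profit: ZAR 9,496.92

Profitable loop is ZAR → INR → EUR → ZAR:
ZAR 640,000.00 × 5.25561 = INR 3,363,590.40
INR 3,363,590.40 ÷ 91.5714 = EUR 36,731.89
EUR 36,731.89 × 17.6821 = ZAR 649,496.92
Profit = ZAR 649,496.92 − ZAR 640,000.00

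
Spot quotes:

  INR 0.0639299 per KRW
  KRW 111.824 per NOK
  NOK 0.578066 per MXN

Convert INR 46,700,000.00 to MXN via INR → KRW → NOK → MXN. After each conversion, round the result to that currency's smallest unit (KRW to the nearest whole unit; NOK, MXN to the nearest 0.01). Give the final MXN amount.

INR 46,700,000.00 ÷ 0.0639299 = KRW 730,487,612
KRW 730,487,612 ÷ 111.824 = NOK 6,532,476.14
NOK 6,532,476.14 ÷ 0.578066 = MXN 11,300,571.46

MXN 11,300,571.46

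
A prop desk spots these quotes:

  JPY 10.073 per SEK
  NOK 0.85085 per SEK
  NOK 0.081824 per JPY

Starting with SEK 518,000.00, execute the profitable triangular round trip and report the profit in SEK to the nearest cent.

Profitable loop is SEK → NOK → JPY → SEK:
SEK 518,000.00 × 0.85085 = NOK 440,740.30
NOK 440,740.30 ÷ 0.081824 = JPY 5,386,443
JPY 5,386,443 ÷ 10.073 = SEK 534,740.68
Profit = SEK 534,740.68 − SEK 518,000.00

Profit: SEK 16,740.68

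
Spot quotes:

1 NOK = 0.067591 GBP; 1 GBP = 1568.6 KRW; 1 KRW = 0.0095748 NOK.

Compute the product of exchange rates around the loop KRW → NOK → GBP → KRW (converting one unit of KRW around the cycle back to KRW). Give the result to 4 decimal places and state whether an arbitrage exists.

Around KRW → NOK → GBP → KRW: 1 × 0.0095748 × 0.067591 × 1568.6 = 1.015151
Product > 1; profitable direction is KRW → NOK → GBP → KRW.

1.0152 (arbitrage exists)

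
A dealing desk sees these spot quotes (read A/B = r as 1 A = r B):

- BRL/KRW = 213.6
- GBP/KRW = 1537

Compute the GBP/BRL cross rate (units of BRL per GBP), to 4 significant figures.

1 GBP × 1537 = 1537 KRW
1537 KRW ÷ 213.6 = 7.19569 BRL

GBP/BRL = 7.196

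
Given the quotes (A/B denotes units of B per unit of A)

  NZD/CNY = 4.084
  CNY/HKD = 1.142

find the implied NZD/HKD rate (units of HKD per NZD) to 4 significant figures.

NZD/HKD = 4.664

1 NZD × 4.084 = 4.084 CNY
4.084 CNY × 1.142 = 4.66393 HKD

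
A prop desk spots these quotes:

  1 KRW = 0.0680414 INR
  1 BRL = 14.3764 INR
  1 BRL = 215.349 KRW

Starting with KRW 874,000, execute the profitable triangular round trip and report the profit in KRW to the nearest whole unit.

Profitable loop is KRW → INR → BRL → KRW:
KRW 874,000 × 0.0680414 = INR 59,468.18
INR 59,468.18 ÷ 14.3764 = BRL 4,136.51
BRL 4,136.51 × 215.349 = KRW 890,794
Profit = KRW 890,794 − KRW 874,000

Profit: KRW 16,794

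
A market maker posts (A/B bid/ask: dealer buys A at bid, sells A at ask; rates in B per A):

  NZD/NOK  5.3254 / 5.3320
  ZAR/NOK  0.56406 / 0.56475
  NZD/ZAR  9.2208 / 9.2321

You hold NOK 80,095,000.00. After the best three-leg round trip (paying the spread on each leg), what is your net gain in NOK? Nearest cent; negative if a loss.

Net profit: NOK 1,713,965.34

Best loop NOK → ZAR → NZD → NOK:
NOK 80,095,000.00 ÷ 0.56475 (buy ZAR at ask) = ZAR 141,823,815.85
ZAR 141,823,815.85 ÷ 9.2321 (buy NZD at ask) = NZD 15,362,032.02
NZD 15,362,032.02 × 5.3254 (sell NZD at bid) = NOK 81,808,965.34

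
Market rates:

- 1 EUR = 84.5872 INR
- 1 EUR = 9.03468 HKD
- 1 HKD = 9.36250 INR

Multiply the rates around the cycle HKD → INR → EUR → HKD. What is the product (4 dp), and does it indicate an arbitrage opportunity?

1.0000 (no arbitrage)

Around HKD → INR → EUR → HKD: 1 × 9.36250 ÷ 84.5872 × 9.03468 = 1.000000
Product ≈ 1 (deviation 0.000%, within rounding noise).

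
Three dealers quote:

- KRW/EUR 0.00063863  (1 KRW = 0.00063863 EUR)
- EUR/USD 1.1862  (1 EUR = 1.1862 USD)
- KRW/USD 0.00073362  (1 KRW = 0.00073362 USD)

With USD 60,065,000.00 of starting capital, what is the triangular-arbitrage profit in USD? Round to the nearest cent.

Profitable loop is USD → KRW → EUR → USD:
USD 60,065,000.00 ÷ 0.00073362 = KRW 81,874,812,573
KRW 81,874,812,573 × 0.00063863 = EUR 52,287,711.55
EUR 52,287,711.55 × 1.1862 = USD 62,023,683.44
Profit = USD 62,023,683.44 − USD 60,065,000.00

Profit: USD 1,958,683.44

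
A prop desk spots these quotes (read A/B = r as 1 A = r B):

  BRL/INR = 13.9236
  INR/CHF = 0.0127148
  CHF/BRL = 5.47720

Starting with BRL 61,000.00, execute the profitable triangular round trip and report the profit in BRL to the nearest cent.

Profit: BRL 1,908.62

Profitable loop is BRL → CHF → INR → BRL:
BRL 61,000.00 ÷ 5.47720 = CHF 11,137.08
CHF 11,137.08 ÷ 0.0127148 = INR 875,914.47
INR 875,914.47 ÷ 13.9236 = BRL 62,908.62
Profit = BRL 62,908.62 − BRL 61,000.00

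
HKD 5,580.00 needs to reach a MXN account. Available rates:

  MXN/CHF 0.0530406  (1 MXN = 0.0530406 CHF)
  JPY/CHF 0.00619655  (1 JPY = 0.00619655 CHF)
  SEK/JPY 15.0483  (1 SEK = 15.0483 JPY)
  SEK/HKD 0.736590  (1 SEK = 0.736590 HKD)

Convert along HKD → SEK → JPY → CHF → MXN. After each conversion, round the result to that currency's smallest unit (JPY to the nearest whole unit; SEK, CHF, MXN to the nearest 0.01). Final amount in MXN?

MXN 13,317.91

HKD 5,580.00 ÷ 0.736590 = SEK 7,575.45
SEK 7,575.45 × 15.0483 = JPY 113,998
JPY 113,998 × 0.00619655 = CHF 706.39
CHF 706.39 ÷ 0.0530406 = MXN 13,317.91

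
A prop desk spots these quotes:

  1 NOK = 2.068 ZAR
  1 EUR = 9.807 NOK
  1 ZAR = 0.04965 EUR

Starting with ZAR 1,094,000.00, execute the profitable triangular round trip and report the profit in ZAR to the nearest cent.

Profit: ZAR 7,598.37

Profitable loop is ZAR → EUR → NOK → ZAR:
ZAR 1,094,000.00 × 0.04965 = EUR 54,317.10
EUR 54,317.10 × 9.807 = NOK 532,687.80
NOK 532,687.80 × 2.068 = ZAR 1,101,598.37
Profit = ZAR 1,101,598.37 − ZAR 1,094,000.00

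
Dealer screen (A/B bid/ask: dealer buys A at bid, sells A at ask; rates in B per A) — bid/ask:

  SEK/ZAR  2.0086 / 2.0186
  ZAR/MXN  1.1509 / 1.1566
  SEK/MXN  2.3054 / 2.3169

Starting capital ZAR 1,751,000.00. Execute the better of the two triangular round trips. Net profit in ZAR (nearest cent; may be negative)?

Net result: ZAR -3,931.61 (no profitable arbitrage after spreads)

Best loop ZAR → MXN → SEK → ZAR:
ZAR 1,751,000.00 × 1.1509 (sell ZAR at bid) = MXN 2,015,225.90
MXN 2,015,225.90 ÷ 2.3169 (buy SEK at ask) = SEK 869,794.08
SEK 869,794.08 × 2.0086 (sell SEK at bid) = ZAR 1,747,068.39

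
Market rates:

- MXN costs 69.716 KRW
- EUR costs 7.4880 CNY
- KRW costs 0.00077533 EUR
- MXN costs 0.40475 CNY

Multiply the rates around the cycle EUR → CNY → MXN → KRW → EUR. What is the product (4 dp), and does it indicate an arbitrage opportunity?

1.0000 (no arbitrage)

Around EUR → CNY → MXN → KRW → EUR: 1 × 7.4880 ÷ 0.40475 × 69.716 × 0.00077533 = 0.999995
Product ≈ 1 (deviation 0.000%, within rounding noise).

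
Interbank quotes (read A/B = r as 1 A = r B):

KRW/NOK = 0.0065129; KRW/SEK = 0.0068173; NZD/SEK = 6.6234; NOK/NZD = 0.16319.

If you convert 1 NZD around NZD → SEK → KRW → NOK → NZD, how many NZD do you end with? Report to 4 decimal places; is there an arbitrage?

Around NZD → SEK → KRW → NOK → NZD: 1 × 6.6234 ÷ 0.0068173 × 0.0065129 × 0.16319 = 1.032610
Product > 1; profitable direction is NZD → SEK → KRW → NOK → NZD.

1.0326 (arbitrage exists)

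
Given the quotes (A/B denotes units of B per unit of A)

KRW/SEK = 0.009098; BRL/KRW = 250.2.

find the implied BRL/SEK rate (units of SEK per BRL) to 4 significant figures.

BRL/SEK = 2.276

1 BRL × 250.2 = 250.2 KRW
250.2 KRW × 0.009098 = 2.27632 SEK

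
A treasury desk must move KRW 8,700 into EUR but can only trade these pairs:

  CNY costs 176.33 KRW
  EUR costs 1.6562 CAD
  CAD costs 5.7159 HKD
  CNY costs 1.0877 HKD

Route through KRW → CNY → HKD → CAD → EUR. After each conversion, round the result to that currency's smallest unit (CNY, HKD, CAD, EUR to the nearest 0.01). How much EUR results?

EUR 5.67

KRW 8,700 ÷ 176.33 = CNY 49.34
CNY 49.34 × 1.0877 = HKD 53.67
HKD 53.67 ÷ 5.7159 = CAD 9.39
CAD 9.39 ÷ 1.6562 = EUR 5.67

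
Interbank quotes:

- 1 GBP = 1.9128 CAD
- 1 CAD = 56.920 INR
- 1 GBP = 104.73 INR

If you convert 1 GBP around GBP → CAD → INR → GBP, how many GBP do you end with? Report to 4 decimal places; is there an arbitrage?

1.0396 (arbitrage exists)

Around GBP → CAD → INR → GBP: 1 × 1.9128 × 56.920 ÷ 104.73 = 1.039593
Product > 1; profitable direction is GBP → CAD → INR → GBP.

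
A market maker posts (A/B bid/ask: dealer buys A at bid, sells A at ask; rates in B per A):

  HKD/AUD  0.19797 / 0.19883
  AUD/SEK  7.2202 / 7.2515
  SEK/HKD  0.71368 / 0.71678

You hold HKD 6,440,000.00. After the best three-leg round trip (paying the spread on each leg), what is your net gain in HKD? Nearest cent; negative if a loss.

Net profit: HKD 129,586.04

Best loop HKD → AUD → SEK → HKD:
HKD 6,440,000.00 × 0.19797 (sell HKD at bid) = AUD 1,274,926.80
AUD 1,274,926.80 × 7.2202 (sell AUD at bid) = SEK 9,205,226.48
SEK 9,205,226.48 × 0.71368 (sell SEK at bid) = HKD 6,569,586.04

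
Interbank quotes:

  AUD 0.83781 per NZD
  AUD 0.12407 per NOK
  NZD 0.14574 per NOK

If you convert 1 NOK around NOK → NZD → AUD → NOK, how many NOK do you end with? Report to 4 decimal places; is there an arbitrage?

Around NOK → NZD → AUD → NOK: 1 × 0.14574 × 0.83781 ÷ 0.12407 = 0.984141
Product < 1; profitable direction is NOK → AUD → NZD → NOK.

0.9841 (arbitrage exists)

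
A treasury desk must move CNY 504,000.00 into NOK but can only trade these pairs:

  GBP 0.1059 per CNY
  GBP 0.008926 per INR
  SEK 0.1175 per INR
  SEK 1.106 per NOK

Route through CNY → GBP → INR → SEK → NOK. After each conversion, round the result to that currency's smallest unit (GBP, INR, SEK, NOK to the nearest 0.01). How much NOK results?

NOK 635,261.23

CNY 504,000.00 × 0.1059 = GBP 53,373.60
GBP 53,373.60 ÷ 0.008926 = INR 5,979,565.31
INR 5,979,565.31 × 0.1175 = SEK 702,598.92
SEK 702,598.92 ÷ 1.106 = NOK 635,261.23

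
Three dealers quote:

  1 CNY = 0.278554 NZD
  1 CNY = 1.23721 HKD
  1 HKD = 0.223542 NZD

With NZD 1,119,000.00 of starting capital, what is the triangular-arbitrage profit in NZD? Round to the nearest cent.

Profitable loop is NZD → HKD → CNY → NZD:
NZD 1,119,000.00 ÷ 0.223542 = HKD 5,005,770.73
HKD 5,005,770.73 ÷ 1.23721 = CNY 4,046,015.41
CNY 4,046,015.41 × 0.278554 = NZD 1,127,033.78
Profit = NZD 1,127,033.78 − NZD 1,119,000.00

Profit: NZD 8,033.78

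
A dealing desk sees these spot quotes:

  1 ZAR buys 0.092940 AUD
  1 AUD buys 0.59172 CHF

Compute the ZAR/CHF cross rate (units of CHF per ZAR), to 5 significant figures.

ZAR/CHF = 0.054994

1 ZAR × 0.092940 = 0.09294 AUD
0.09294 AUD × 0.59172 = 0.0549945 CHF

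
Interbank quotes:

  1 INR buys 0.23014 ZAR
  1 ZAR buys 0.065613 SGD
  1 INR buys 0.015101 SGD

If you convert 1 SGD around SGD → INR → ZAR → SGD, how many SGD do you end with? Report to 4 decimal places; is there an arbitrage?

Around SGD → INR → ZAR → SGD: 1 ÷ 0.015101 × 0.23014 × 0.065613 = 0.999945
Product ≈ 1 (deviation 0.005%, within rounding noise).

0.9999 (no arbitrage)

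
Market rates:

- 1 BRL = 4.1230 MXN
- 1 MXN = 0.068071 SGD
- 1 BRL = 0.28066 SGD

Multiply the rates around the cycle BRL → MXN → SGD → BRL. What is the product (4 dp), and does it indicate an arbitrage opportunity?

1.0000 (no arbitrage)

Around BRL → MXN → SGD → BRL: 1 × 4.1230 × 0.068071 ÷ 0.28066 = 0.999988
Product ≈ 1 (deviation 0.001%, within rounding noise).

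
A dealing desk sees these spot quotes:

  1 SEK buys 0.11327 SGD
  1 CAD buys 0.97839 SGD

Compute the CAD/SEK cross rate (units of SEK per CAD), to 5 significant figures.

CAD/SEK = 8.6377

1 CAD × 0.97839 = 0.97839 SGD
0.97839 SGD ÷ 0.11327 = 8.63768 SEK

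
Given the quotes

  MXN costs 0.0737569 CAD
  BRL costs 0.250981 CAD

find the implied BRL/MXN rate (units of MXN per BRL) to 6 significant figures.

BRL/MXN = 3.40281

1 BRL × 0.250981 = 0.250981 CAD
0.250981 CAD ÷ 0.0737569 = 3.40281 MXN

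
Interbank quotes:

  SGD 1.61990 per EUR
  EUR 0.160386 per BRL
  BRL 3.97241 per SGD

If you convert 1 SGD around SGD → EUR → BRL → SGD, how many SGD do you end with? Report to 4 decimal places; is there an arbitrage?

Around SGD → EUR → BRL → SGD: 1 ÷ 1.61990 ÷ 0.160386 ÷ 3.97241 = 0.968927
Product < 1; profitable direction is SGD → BRL → EUR → SGD.

0.9689 (arbitrage exists)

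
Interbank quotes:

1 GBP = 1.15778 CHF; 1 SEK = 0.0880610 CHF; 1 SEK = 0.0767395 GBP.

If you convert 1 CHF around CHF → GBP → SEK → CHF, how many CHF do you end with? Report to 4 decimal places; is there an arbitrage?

Around CHF → GBP → SEK → CHF: 1 ÷ 1.15778 ÷ 0.0767395 × 0.0880610 = 0.991148
Product < 1; profitable direction is CHF → SEK → GBP → CHF.

0.9911 (arbitrage exists)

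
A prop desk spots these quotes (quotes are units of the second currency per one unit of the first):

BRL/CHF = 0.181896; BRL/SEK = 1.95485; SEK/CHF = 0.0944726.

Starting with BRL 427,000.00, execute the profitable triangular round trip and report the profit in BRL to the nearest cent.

Profitable loop is BRL → SEK → CHF → BRL:
BRL 427,000.00 × 1.95485 = SEK 834,720.95
SEK 834,720.95 × 0.0944726 = CHF 78,858.26
CHF 78,858.26 ÷ 0.181896 = BRL 433,534.87
Profit = BRL 433,534.87 − BRL 427,000.00

Profit: BRL 6,534.87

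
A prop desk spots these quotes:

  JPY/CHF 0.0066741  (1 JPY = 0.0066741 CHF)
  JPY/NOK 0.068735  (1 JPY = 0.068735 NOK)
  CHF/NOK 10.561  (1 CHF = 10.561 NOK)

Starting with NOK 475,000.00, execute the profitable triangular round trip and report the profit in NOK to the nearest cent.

Profitable loop is NOK → JPY → CHF → NOK:
NOK 475,000.00 ÷ 0.068735 = JPY 6,910,599
JPY 6,910,599 × 0.0066741 = CHF 46,122.03
CHF 46,122.03 × 10.561 = NOK 487,094.72
Profit = NOK 487,094.72 − NOK 475,000.00

Profit: NOK 12,094.72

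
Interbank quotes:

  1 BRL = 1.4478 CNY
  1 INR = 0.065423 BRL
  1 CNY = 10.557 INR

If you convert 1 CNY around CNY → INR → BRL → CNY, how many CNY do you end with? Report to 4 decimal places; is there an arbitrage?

1.0000 (no arbitrage)

Around CNY → INR → BRL → CNY: 1 × 10.557 × 0.065423 × 1.4478 = 0.999953
Product ≈ 1 (deviation 0.005%, within rounding noise).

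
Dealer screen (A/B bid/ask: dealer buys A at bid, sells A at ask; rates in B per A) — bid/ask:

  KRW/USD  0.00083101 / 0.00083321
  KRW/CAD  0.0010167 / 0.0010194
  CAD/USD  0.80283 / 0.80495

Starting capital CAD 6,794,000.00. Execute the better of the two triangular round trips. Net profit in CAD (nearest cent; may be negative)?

Best loop CAD → KRW → USD → CAD:
CAD 6,794,000.00 ÷ 0.0010194 (buy KRW at ask) = KRW 6,664,704,728
KRW 6,664,704,728 × 0.00083101 (sell KRW at bid) = USD 5,538,436.28
USD 5,538,436.28 ÷ 0.80495 (buy CAD at ask) = CAD 6,880,472.42

Net profit: CAD 86,472.42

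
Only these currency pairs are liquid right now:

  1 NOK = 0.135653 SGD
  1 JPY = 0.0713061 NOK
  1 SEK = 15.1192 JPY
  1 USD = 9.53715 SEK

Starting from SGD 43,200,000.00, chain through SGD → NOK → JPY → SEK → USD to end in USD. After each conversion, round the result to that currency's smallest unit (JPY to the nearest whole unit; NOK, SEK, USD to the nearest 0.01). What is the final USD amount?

USD 30,972,783.36

SGD 43,200,000.00 ÷ 0.135653 = NOK 318,459,599.12
NOK 318,459,599.12 ÷ 0.0713061 = JPY 4,466,091,949
JPY 4,466,091,949 ÷ 15.1192 = SEK 295,392,080.86
SEK 295,392,080.86 ÷ 9.53715 = USD 30,972,783.36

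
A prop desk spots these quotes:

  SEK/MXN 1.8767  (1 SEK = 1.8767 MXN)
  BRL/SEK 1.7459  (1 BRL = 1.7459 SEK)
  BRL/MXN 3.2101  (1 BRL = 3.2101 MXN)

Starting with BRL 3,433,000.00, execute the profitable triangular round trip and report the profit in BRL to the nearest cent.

Profitable loop is BRL → SEK → MXN → BRL:
BRL 3,433,000.00 × 1.7459 = SEK 5,993,674.70
SEK 5,993,674.70 × 1.8767 = MXN 11,248,329.31
MXN 11,248,329.31 ÷ 3.2101 = BRL 3,504,043.27
Profit = BRL 3,504,043.27 − BRL 3,433,000.00

Profit: BRL 71,043.27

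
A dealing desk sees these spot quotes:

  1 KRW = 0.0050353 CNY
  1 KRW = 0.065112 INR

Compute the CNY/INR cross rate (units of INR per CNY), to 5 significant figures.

1 CNY ÷ 0.0050353 = 198.598 KRW
198.598 KRW × 0.065112 = 12.9311 INR

CNY/INR = 12.931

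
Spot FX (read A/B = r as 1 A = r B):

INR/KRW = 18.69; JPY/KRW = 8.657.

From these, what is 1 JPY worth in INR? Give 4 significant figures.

JPY/INR = 0.4632

1 JPY × 8.657 = 8.657 KRW
8.657 KRW ÷ 18.69 = 0.463189 INR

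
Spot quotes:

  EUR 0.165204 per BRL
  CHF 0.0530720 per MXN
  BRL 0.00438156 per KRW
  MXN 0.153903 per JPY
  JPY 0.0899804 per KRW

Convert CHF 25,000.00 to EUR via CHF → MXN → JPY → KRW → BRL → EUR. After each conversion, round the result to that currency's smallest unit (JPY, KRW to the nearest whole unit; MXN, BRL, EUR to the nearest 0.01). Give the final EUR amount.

CHF 25,000.00 ÷ 0.0530720 = MXN 471,058.19
MXN 471,058.19 ÷ 0.153903 = JPY 3,060,747
JPY 3,060,747 ÷ 0.0899804 = KRW 34,015,708
KRW 34,015,708 × 0.00438156 = BRL 149,041.87
BRL 149,041.87 × 0.165204 = EUR 24,622.31

EUR 24,622.31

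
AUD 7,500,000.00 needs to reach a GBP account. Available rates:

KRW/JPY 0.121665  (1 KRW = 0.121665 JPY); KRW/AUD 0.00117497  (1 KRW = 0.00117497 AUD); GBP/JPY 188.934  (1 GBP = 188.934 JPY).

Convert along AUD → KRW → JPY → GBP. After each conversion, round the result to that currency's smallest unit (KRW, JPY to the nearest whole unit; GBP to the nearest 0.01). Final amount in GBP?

AUD 7,500,000.00 ÷ 0.00117497 = KRW 6,383,141,697
KRW 6,383,141,697 × 0.121665 = JPY 776,604,935
JPY 776,604,935 ÷ 188.934 = GBP 4,110,456.22

GBP 4,110,456.22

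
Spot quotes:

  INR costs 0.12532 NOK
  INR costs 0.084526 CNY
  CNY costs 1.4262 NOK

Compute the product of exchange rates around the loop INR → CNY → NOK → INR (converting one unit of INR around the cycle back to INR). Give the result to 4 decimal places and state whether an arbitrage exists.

0.9619 (arbitrage exists)

Around INR → CNY → NOK → INR: 1 × 0.084526 × 1.4262 ÷ 0.12532 = 0.961945
Product < 1; profitable direction is INR → NOK → CNY → INR.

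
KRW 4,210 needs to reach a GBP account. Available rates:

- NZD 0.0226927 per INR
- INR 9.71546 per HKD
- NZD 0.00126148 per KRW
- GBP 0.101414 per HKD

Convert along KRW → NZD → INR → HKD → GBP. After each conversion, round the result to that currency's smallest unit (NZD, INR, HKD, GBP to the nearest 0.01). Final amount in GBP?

KRW 4,210 × 0.00126148 = NZD 5.31
NZD 5.31 ÷ 0.0226927 = INR 234.00
INR 234.00 ÷ 9.71546 = HKD 24.09
HKD 24.09 × 0.101414 = GBP 2.44

GBP 2.44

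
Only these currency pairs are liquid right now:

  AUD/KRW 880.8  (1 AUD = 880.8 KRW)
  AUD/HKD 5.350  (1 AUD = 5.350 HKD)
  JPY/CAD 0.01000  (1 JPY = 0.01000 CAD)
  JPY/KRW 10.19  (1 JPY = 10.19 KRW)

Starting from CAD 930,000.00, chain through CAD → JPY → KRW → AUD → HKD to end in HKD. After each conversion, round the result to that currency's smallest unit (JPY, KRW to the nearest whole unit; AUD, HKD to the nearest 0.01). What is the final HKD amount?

HKD 5,756,169.97

CAD 930,000.00 ÷ 0.01000 = JPY 93,000,000
JPY 93,000,000 × 10.19 = KRW 947,670,000
KRW 947,670,000 ÷ 880.8 = AUD 1,075,919.62
AUD 1,075,919.62 × 5.350 = HKD 5,756,169.97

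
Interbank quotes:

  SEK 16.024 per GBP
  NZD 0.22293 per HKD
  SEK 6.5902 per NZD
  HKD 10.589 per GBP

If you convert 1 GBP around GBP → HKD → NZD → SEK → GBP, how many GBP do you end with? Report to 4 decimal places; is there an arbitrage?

0.9708 (arbitrage exists)

Around GBP → HKD → NZD → SEK → GBP: 1 × 10.589 × 0.22293 × 6.5902 ÷ 16.024 = 0.970848
Product < 1; profitable direction is GBP → SEK → NZD → HKD → GBP.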